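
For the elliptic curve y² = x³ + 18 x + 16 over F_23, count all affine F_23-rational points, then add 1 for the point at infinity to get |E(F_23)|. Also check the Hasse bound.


Affine points = {(0, 4), (0, 19), (1, 9), (1, 14), (5, 1), (5, 22), (6, 8), (6, 15), (7, 5), (7, 18), (10, 0), (11, 2), (11, 21), (13, 3), (13, 20), (15, 2), (15, 21), (18, 10), (18, 13), (19, 8), (19, 15), (20, 2), (20, 21), (21, 8), (21, 15)}; affine count = 25; |E(F_23)| = 26.

Discriminant check: Δ ∝ 4a³ + 27b² = 4·18³ + 27·16² = 4·5832 + 27·256 ≡ 18 (mod 23). Nonzero ⇒ E is nonsingular.
For each x ∈ F_23, compute rhs = x³ + 18·x + 16 mod 23, then count y ∈ F_23 with y² ≡ rhs.
  x = 0: rhs = 16, matching y values: 4, 19 (2 points).
  x = 1: rhs = 12, matching y values: 9, 14 (2 points).
  x = 2: rhs = 14, matching y values: none (0 points).
  x = 3: rhs = 5, matching y values: none (0 points).
  x = 4: rhs = 14, matching y values: none (0 points).
  x = 5: rhs = 1, matching y values: 1, 22 (2 points).
  x = 6: rhs = 18, matching y values: 8, 15 (2 points).
  x = 7: rhs = 2, matching y values: 5, 18 (2 points).
  x = 8: rhs = 5, matching y values: none (0 points).
  x = 9: rhs = 10, matching y values: none (0 points).
  x = 10: rhs = 0, matching y values: 0 (1 points).
  x = 11: rhs = 4, matching y values: 2, 21 (2 points).
  x = 12: rhs = 5, matching y values: none (0 points).
  x = 13: rhs = 9, matching y values: 3, 20 (2 points).
  x = 14: rhs = 22, matching y values: none (0 points).
  x = 15: rhs = 4, matching y values: 2, 21 (2 points).
  x = 16: rhs = 7, matching y values: none (0 points).
  x = 17: rhs = 14, matching y values: none (0 points).
  x = 18: rhs = 8, matching y values: 10, 13 (2 points).
  x = 19: rhs = 18, matching y values: 8, 15 (2 points).
  x = 20: rhs = 4, matching y values: 2, 21 (2 points).
  x = 21: rhs = 18, matching y values: 8, 15 (2 points).
  x = 22: rhs = 20, matching y values: none (0 points).
Total affine count: 25.
Full point count |E(F_23)| = 25 + 1 = 26.
Hasse bound: |26 − (23+1)| = |2| = 2 ≤ 2√23 ≈ 9.5917 ✓.


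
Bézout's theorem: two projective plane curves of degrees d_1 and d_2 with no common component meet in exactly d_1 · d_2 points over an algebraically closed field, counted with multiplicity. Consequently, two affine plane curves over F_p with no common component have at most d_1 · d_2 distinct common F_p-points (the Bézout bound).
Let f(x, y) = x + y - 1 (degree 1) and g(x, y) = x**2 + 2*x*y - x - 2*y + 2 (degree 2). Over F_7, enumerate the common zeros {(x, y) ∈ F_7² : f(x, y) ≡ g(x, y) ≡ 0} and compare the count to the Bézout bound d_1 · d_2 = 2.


Common zeros: {(0, 1), (3, 5)}; count = 2; Bézout bound = 2.

deg(f) = 1, deg(g) = 2, so Bézout bound = 2.
Scan x ∈ F_7. For each x, list the y ∈ F_7 with f(x, y) ≡ 0 and those with g(x, y) ≡ 0 (mod 7); the common zeros in that column are the intersection.
  x = 0: f ≡ 0 at y ∈ {1}; g ≡ 0 at y ∈ {1}; common: {1}.
  x = 1: f ≡ 0 at y ∈ {0}; g ≡ 0 at y ∈ ∅; common: ∅.
  x = 2: f ≡ 0 at y ∈ {6}; g ≡ 0 at y ∈ {5}; common: ∅.
  x = 3: f ≡ 0 at y ∈ {5}; g ≡ 0 at y ∈ {5}; common: {5}.
  x = 4: f ≡ 0 at y ∈ {4}; g ≡ 0 at y ∈ {0}; common: ∅.
  x = 5: f ≡ 0 at y ∈ {3}; g ≡ 0 at y ∈ {6}; common: ∅.
  x = 6: f ≡ 0 at y ∈ {2}; g ≡ 0 at y ∈ {1}; common: ∅.
Collecting: common zeros = {(0, 1), (3, 5)}, so the count is 2.
Comparison with the Bézout bound: 2 ≤ 2 = deg(f)·deg(g), as expected for curves with no common component (the bound is attained).


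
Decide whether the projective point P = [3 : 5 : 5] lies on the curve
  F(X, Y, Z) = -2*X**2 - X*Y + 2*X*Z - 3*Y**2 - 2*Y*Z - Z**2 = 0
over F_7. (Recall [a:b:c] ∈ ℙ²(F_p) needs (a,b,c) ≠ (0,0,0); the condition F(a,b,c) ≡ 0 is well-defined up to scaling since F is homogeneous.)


F(3,5,5) ≡ 1 (mod 7); P is NOT on the curve.

Evaluate F(3, 5, 5) term-by-term (mod 7).
  -2*X**2 ↦ -2·9·1·1 = -18
  -X*Y ↦ -1·3·5·1 = -15
  2*X*Z ↦ 2·3·1·5 = 30
  -3*Y**2 ↦ -3·1·25·1 = -75
  -2*Y*Z ↦ -2·1·5·5 = -50
  -Z**2 ↦ -1·1·1·25 = -25
Sum: F(3, 5, 5) = (-18) + (-15) + (30) + (-75) + (-50) + (-25) = -153.
Reducing mod 7: -153 ≡ 1 (mod 7).
Since F(a, b, c) ≡ 1 ≠ 0 (mod 7), P does NOT lie on the curve.


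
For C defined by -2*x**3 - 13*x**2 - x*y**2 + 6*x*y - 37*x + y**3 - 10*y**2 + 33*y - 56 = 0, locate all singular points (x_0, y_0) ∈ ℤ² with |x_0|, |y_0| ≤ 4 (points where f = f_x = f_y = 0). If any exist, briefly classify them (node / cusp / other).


Singular points: {(-2, 3)}; classification: node.

Compute partial derivatives:
  f_x = -6*x**2 - 26*x - y**2 + 6*y - 37.
  f_y = -2*x*y + 6*x + 3*y**2 - 20*y + 33.
Scan x_0 ∈ {−4, ..., 4}. For each x_0, f_y(x_0, y) is a polynomial in y; find its integer roots y ∈ {−4, ..., 4}, then test f_x and f at those candidates.
  x = -4: f_y(-4, y) = 3*y**2 - 12*y + 9; vanishes at y ∈ {1, 3}. (-4, 1): f_x = -24 ≠ 0; (-4, 3): f_x = -20 ≠ 0.
  x = -3: f_y(-3, y) = 3*y**2 - 14*y + 15; vanishes at y ∈ {3}. (-3, 3): f_x = -4 ≠ 0.
  x = -2: f_y(-2, y) = 3*y**2 - 16*y + 21; vanishes at y ∈ {3}. (-2, 3): f_x = 0, f = 0 — SINGULAR.
  x = -1: f_y(-1, y) = 3*y**2 - 18*y + 27; vanishes at y ∈ {3}. (-1, 3): f_x = -8 ≠ 0.
  x = 0: f_y(0, y) = 3*y**2 - 20*y + 33; vanishes at y ∈ {3}. (0, 3): f_x = -28 ≠ 0.
  x = 1: f_y(1, y) = 3*y**2 - 22*y + 39; vanishes at y ∈ {3}. (1, 3): f_x = -60 ≠ 0.
  x = 2: f_y(2, y) = 3*y**2 - 24*y + 45; vanishes at y ∈ {3}. (2, 3): f_x = -104 ≠ 0.
  x = 3: f_y(3, y) = 3*y**2 - 26*y + 51; vanishes at y ∈ {3}. (3, 3): f_x = -160 ≠ 0.
  x = 4: f_y(4, y) = 3*y**2 - 28*y + 57; vanishes at y ∈ {3}. (4, 3): f_x = -228 ≠ 0.
Only singular point on the grid: (-2, 3).
Classify: substitute x = -2 + u, y = 3 + v and expand: f = -2*u**3 - u**2 - u*v**2 + v**3 + v**2.
No constant or linear terms (consistent with a singular point). Quadratic part: -u**2 + v**2. Cubic part: -2*u**3 - u*v**2 + v**3.
The quadratic part v**2 - u**2 = (v − u)(v + u) splits into two distinct linear factors, so there are two distinct tangent lines y − 3 = ±(x − -2) — this is a node (ordinary double point).
Classification: node.


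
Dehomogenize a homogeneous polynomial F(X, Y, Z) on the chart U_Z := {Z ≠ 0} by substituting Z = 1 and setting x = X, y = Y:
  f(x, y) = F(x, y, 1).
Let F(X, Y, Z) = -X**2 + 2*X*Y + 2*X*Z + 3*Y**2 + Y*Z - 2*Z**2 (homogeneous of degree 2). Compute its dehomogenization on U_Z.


f(x, y) = -x**2 + 2*x*y + 2*x + 3*y**2 + y - 2

On U_Z we set Z = 1. Each monomial c·X^i·Y^j·Z^k in F becomes c·x^i·y^j·1^k = c·x^i·y^j.
Substituting Z = 1: F(X, Y, 1) = -x**2 + 2*x*y + 2*x + 3*y**2 + y - 2.
Note: deg(f) ≤ deg(F) = 2; strict inequality happens when F is divisible by Z (lost terms).


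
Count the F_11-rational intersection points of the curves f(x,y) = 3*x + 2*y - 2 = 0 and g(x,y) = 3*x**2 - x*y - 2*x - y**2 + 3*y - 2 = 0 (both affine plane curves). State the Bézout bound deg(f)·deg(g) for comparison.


Common zeros: {(0, 1), (2, 9)}; count = 2; Bézout bound = 2.

deg(f) = 1, deg(g) = 2, so Bézout bound = 2.
Scan x ∈ F_11. For each x, list the y ∈ F_11 with f(x, y) ≡ 0 and those with g(x, y) ≡ 0 (mod 11); the common zeros in that column are the intersection.
  x = 0: f ≡ 0 at y ∈ {1}; g ≡ 0 at y ∈ {1, 2}; common: {1}.
  x = 1: f ≡ 0 at y ∈ {5}; g ≡ 0 at y ∈ {1}; common: ∅.
  x = 2: f ≡ 0 at y ∈ {9}; g ≡ 0 at y ∈ {3, 9}; common: {9}.
  x = 3: f ≡ 0 at y ∈ {2}; g ≡ 0 at y ∈ ∅; common: ∅.
  x = 4: f ≡ 0 at y ∈ {6}; g ≡ 0 at y ∈ ∅; common: ∅.
  x = 5: f ≡ 0 at y ∈ {10}; g ≡ 0 at y ∈ {2, 7}; common: ∅.
  x = 6: f ≡ 0 at y ∈ {3}; g ≡ 0 at y ∈ {4}; common: ∅.
  x = 7: f ≡ 0 at y ∈ {7}; g ≡ 0 at y ∈ {3, 4}; common: ∅.
  x = 8: f ≡ 0 at y ∈ {0}; g ≡ 0 at y ∈ ∅; common: ∅.
  x = 9: f ≡ 0 at y ∈ {4}; g ≡ 0 at y ∈ {7, 9}; common: ∅.
  x = 10: f ≡ 0 at y ∈ {8}; g ≡ 0 at y ∈ ∅; common: ∅.
Collecting: common zeros = {(0, 1), (2, 9)}, so the count is 2.
Comparison with the Bézout bound: 2 ≤ 2 = deg(f)·deg(g), as expected for curves with no common component (the bound is attained).


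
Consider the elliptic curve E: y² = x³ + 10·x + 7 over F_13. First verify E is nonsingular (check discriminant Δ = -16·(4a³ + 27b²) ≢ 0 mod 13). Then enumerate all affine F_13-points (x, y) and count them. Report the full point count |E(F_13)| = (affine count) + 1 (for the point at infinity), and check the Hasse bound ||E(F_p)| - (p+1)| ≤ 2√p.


Affine points = {(2, 3), (2, 10), (3, 5), (3, 8), (5, 0), (6, 6), (6, 7), (7, 2), (7, 11), (8, 1), (8, 12), (12, 3), (12, 10)}; affine count = 13; |E(F_13)| = 14.

Discriminant check: Δ ∝ 4a³ + 27b² = 4·10³ + 27·7² = 4·1000 + 27·49 ≡ 6 (mod 13). Nonzero ⇒ E is nonsingular.
For each x ∈ F_13, compute rhs = x³ + 10·x + 7 mod 13, then count y ∈ F_13 with y² ≡ rhs.
  x = 0: rhs = 7, matching y values: none (0 points).
  x = 1: rhs = 5, matching y values: none (0 points).
  x = 2: rhs = 9, matching y values: 3, 10 (2 points).
  x = 3: rhs = 12, matching y values: 5, 8 (2 points).
  x = 4: rhs = 7, matching y values: none (0 points).
  x = 5: rhs = 0, matching y values: 0 (1 points).
  x = 6: rhs = 10, matching y values: 6, 7 (2 points).
  x = 7: rhs = 4, matching y values: 2, 11 (2 points).
  x = 8: rhs = 1, matching y values: 1, 12 (2 points).
  x = 9: rhs = 7, matching y values: none (0 points).
  x = 10: rhs = 2, matching y values: none (0 points).
  x = 11: rhs = 5, matching y values: none (0 points).
  x = 12: rhs = 9, matching y values: 3, 10 (2 points).
Total affine count: 13.
Full point count |E(F_13)| = 13 + 1 = 14.
Hasse bound: |14 − (13+1)| = |0| = 0 ≤ 2√13 ≈ 7.2111 ✓.


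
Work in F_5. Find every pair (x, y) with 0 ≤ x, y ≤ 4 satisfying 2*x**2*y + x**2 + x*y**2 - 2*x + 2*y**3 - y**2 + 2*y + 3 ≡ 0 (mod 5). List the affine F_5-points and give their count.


Affine F_5-points: {(3, 1), (3, 2), (4, 1)}; count = 3.

For each of the 25 pairs (x, y) ∈ F_5², evaluate f(x, y) mod 5. Record the zeros.
  x = 0: [0↦3, 1↦1, 2↦4, 3↦4, 4↦3]  zeros at y ∈ ∅
  x = 1: [0↦2, 1↦3, 2↦1, 3↦3, 4↦1]  zeros at y ∈ ∅
  x = 2: [0↦3, 1↦1, 2↦3, 3↦1, 4↦2]  zeros at y ∈ ∅
  x = 3: [0↦1, 1↦0, 2↦0, 3↦3, 4↦1]  zeros at y ∈ {1, 2}
  x = 4: [0↦1, 1↦0, 2↦2, 3↦4, 4↦3]  zeros at y ∈ {1}
Collecting zeros: affine points = {(3, 1), (3, 2), (4, 1)}.
Total count |C(F_5)_aff| = 3.


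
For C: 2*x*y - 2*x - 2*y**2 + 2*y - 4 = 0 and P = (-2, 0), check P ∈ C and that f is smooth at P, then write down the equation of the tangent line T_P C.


Tangent line at P: -2*x - 2*y - 4 = 0.

Step 1: f(-2, 0) = 0, so P lies on C.
Step 2: partial derivatives
  f_x(x, y) = 2*y - 2, f_y(x, y) = 2*x - 4*y + 2.
  f_x(P) = -2, f_y(P) = -2 (gradient nonzero, so P is smooth).
Step 3: tangent line at P: -2·(x − -2) + -2·(y − 0) = 0.
Expanding: -2*x - 2*y - 4 = 0.


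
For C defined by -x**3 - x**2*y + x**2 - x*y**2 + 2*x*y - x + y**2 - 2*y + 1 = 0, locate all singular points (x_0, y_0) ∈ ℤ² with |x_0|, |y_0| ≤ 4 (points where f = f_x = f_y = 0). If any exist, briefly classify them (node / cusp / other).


Singular points: {(0, 1)}; classification: cusp.

Compute partial derivatives:
  f_x = -3*x**2 - 2*x*y + 2*x - y**2 + 2*y - 1.
  f_y = -x**2 - 2*x*y + 2*x + 2*y - 2.
Scan x_0 ∈ {−4, ..., 4}. For each x_0, f_y(x_0, y) is a polynomial in y; find its integer roots y ∈ {−4, ..., 4}, then test f_x and f at those candidates.
  x = -4: f_y(-4, y) = 10*y - 26; no integer root y with |y| ≤ 4.
  x = -3: f_y(-3, y) = 8*y - 17; no integer root y with |y| ≤ 4.
  x = -2: f_y(-2, y) = 6*y - 10; no integer root y with |y| ≤ 4.
  x = -1: f_y(-1, y) = 4*y - 5; no integer root y with |y| ≤ 4.
  x = 0: f_y(0, y) = 2*y - 2; vanishes at y ∈ {1}. (0, 1): f_x = 0, f = 0 — SINGULAR.
  x = 1: f_y(1, y) = -1; no integer root y with |y| ≤ 4.
  x = 2: f_y(2, y) = -2*y - 2; vanishes at y ∈ {-1}. (2, -1): f_x = -8 ≠ 0.
  x = 3: f_y(3, y) = -4*y - 5; no integer root y with |y| ≤ 4.
  x = 4: f_y(4, y) = -6*y - 10; no integer root y with |y| ≤ 4.
Only singular point on the grid: (0, 1).
Classify: substitute x = 0 + u, y = 1 + v and expand: f = -u**3 - u**2*v - u*v**2 + v**2.
No constant or linear terms (consistent with a singular point). Quadratic part: v**2. Cubic part: -u**3 - u**2*v - u*v**2.
The quadratic part v**2 is a perfect square, so there is a single (double) tangent line v = 0, i.e. y = 1. Restricting the cubic part to that line (v = 0) leaves -u**3 ≠ 0, so f is not divisible by v and the branch is v² ≈ u**3 to lowest order — this is a cusp.
Classification: cusp.


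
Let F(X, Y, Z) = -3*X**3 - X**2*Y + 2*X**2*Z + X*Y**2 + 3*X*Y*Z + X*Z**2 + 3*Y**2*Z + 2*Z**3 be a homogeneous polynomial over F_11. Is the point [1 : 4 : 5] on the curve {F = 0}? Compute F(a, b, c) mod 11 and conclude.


F(1,4,5) ≡ 0 (mod 11); P is on the curve.

Evaluate F(1, 4, 5) term-by-term (mod 11).
  -3*X**3 ↦ -3·1·1·1 = -3
  -X**2*Y ↦ -1·1·4·1 = -4
  2*X**2*Z ↦ 2·1·1·5 = 10
  X*Y**2 ↦ 1·1·16·1 = 16
  3*X*Y*Z ↦ 3·1·4·5 = 60
  X*Z**2 ↦ 1·1·1·25 = 25
  3*Y**2*Z ↦ 3·1·16·5 = 240
  2*Z**3 ↦ 2·1·1·125 = 250
Sum: F(1, 4, 5) = (-3) + (-4) + (10) + (16) + (60) + (25) + (240) + (250) = 594.
Reducing mod 11: 594 ≡ 0 (mod 11).
Since F(a, b, c) ≡ 0 (mod 11), P lies on the curve.


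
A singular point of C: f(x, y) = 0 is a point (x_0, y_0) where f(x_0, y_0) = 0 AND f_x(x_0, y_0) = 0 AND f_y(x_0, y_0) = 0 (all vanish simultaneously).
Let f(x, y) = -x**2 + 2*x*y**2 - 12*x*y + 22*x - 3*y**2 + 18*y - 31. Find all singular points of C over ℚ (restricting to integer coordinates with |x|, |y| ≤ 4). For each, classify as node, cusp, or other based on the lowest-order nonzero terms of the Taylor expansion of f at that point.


Singular points: {(2, 3)}; classification: node.

Compute partial derivatives:
  f_x = -2*x + 2*y**2 - 12*y + 22.
  f_y = 4*x*y - 12*x - 6*y + 18.
Scan x_0 ∈ {−4, ..., 4}. For each x_0, f_y(x_0, y) is a polynomial in y; find its integer roots y ∈ {−4, ..., 4}, then test f_x and f at those candidates.
  x = -4: f_y(-4, y) = 66 - 22*y; vanishes at y ∈ {3}. (-4, 3): f_x = 12 ≠ 0.
  x = -3: f_y(-3, y) = 54 - 18*y; vanishes at y ∈ {3}. (-3, 3): f_x = 10 ≠ 0.
  x = -2: f_y(-2, y) = 42 - 14*y; vanishes at y ∈ {3}. (-2, 3): f_x = 8 ≠ 0.
  x = -1: f_y(-1, y) = 30 - 10*y; vanishes at y ∈ {3}. (-1, 3): f_x = 6 ≠ 0.
  x = 0: f_y(0, y) = 18 - 6*y; vanishes at y ∈ {3}. (0, 3): f_x = 4 ≠ 0.
  x = 1: f_y(1, y) = 6 - 2*y; vanishes at y ∈ {3}. (1, 3): f_x = 2 ≠ 0.
  x = 2: f_y(2, y) = 2*y - 6; vanishes at y ∈ {3}. (2, 3): f_x = 0, f = 0 — SINGULAR.
  x = 3: f_y(3, y) = 6*y - 18; vanishes at y ∈ {3}. (3, 3): f_x = -2 ≠ 0.
  x = 4: f_y(4, y) = 10*y - 30; vanishes at y ∈ {3}. (4, 3): f_x = -4 ≠ 0.
Only singular point on the grid: (2, 3).
Classify: substitute x = 2 + u, y = 3 + v and expand: f = -u**2 + 2*u*v**2 + v**2.
No constant or linear terms (consistent with a singular point). Quadratic part: -u**2 + v**2. Cubic part: 2*u*v**2.
The quadratic part v**2 - u**2 = (v − u)(v + u) splits into two distinct linear factors, so there are two distinct tangent lines y − 3 = ±(x − 2) — this is a node (ordinary double point).
Classification: node.


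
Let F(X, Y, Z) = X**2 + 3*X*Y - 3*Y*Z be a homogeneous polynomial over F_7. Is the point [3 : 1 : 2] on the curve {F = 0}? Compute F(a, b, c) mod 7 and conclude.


F(3,1,2) ≡ 5 (mod 7); P is NOT on the curve.

Evaluate F(3, 1, 2) term-by-term (mod 7).
  X**2 ↦ 1·9·1·1 = 9
  3*X*Y ↦ 3·3·1·1 = 9
  -3*Y*Z ↦ -3·1·1·2 = -6
Sum: F(3, 1, 2) = (9) + (9) + (-6) = 12.
Reducing mod 7: 12 ≡ 5 (mod 7).
Since F(a, b, c) ≡ 5 ≠ 0 (mod 7), P does NOT lie on the curve.


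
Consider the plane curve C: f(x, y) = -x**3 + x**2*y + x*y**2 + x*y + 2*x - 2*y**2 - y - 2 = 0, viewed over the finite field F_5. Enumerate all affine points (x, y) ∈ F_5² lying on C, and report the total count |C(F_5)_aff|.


Affine F_5-points: {(0, 1), (4, 4)}; count = 2.

For each of the 25 pairs (x, y) ∈ F_5², evaluate f(x, y) mod 5. Record the zeros.
  x = 0: [0↦3, 1↦0, 2↦3, 3↦2, 4↦2]  zeros at y ∈ {1}
  x = 1: [0↦4, 1↦4, 2↦2, 3↦3, 4↦2]  zeros at y ∈ ∅
  x = 2: [0↦4, 1↦4, 2↦4, 3↦4, 4↦4]  zeros at y ∈ ∅
  x = 3: [0↦2, 1↦4, 2↦3, 3↦4, 4↦2]  zeros at y ∈ ∅
  x = 4: [0↦2, 1↦3, 2↦3, 3↦2, 4↦0]  zeros at y ∈ {4}
Collecting zeros: affine points = {(0, 1), (4, 4)}.
Total count |C(F_5)_aff| = 2.


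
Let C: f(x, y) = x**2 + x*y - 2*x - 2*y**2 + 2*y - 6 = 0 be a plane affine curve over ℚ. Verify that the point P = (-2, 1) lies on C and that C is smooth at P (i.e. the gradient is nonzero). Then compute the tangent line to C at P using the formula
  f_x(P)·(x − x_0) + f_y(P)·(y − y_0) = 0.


Tangent line at P: -5*x - 4*y - 6 = 0.

Step 1: f(-2, 1) = 0, so P lies on C.
Step 2: partial derivatives
  f_x(x, y) = 2*x + y - 2, f_y(x, y) = x - 4*y + 2.
  f_x(P) = -5, f_y(P) = -4 (gradient nonzero, so P is smooth).
Step 3: tangent line at P: -5·(x − -2) + -4·(y − 1) = 0.
Expanding: -5*x - 4*y - 6 = 0.


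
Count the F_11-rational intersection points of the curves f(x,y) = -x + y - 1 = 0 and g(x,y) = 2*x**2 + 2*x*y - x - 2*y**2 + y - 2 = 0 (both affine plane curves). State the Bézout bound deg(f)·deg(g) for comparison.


Common zeros: ∅; count = 0; Bézout bound = 2.

deg(f) = 1, deg(g) = 2, so Bézout bound = 2.
Scan x ∈ F_11. For each x, list the y ∈ F_11 with f(x, y) ≡ 0 and those with g(x, y) ≡ 0 (mod 11); the common zeros in that column are the intersection.
  x = 0: f ≡ 0 at y ∈ {1}; g ≡ 0 at y ∈ ∅; common: ∅.
  x = 1: f ≡ 0 at y ∈ {2}; g ≡ 0 at y ∈ {1, 6}; common: ∅.
  x = 2: f ≡ 0 at y ∈ {3}; g ≡ 0 at y ∈ ∅; common: ∅.
  x = 3: f ≡ 0 at y ∈ {4}; g ≡ 0 at y ∈ ∅; common: ∅.
  x = 4: f ≡ 0 at y ∈ {5}; g ≡ 0 at y ∈ {1, 9}; common: ∅.
  x = 5: f ≡ 0 at y ∈ {6}; g ≡ 0 at y ∈ {4, 7}; common: ∅.
  x = 6: f ≡ 0 at y ∈ {7}; g ≡ 0 at y ∈ ∅; common: ∅.
  x = 7: f ≡ 0 at y ∈ {8}; g ≡ 0 at y ∈ ∅; common: ∅.
  x = 8: f ≡ 0 at y ∈ {9}; g ≡ 0 at y ∈ {4, 10}; common: ∅.
  x = 9: f ≡ 0 at y ∈ {10}; g ≡ 0 at y ∈ ∅; common: ∅.
  x = 10: f ≡ 0 at y ∈ {0}; g ≡ 0 at y ∈ {6, 10}; common: ∅.
Collecting: common zeros = ∅, so the count is 0.
Comparison with the Bézout bound: 0 ≤ 2 = deg(f)·deg(g), as expected for curves with no common component (the affine F_11-count falls short of the bound because intersections may lie at infinity, over extension fields, or carry multiplicity).


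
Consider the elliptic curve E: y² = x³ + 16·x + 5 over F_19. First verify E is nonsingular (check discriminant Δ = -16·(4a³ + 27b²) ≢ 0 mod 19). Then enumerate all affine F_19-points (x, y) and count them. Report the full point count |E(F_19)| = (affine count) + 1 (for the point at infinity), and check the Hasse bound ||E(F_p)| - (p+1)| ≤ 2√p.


Affine points = {(0, 9), (0, 10), (2, 8), (2, 11), (3, 2), (3, 17), (4, 0), (5, 1), (5, 18), (7, 2), (7, 17), (9, 2), (9, 17), (10, 5), (10, 14), (11, 7), (11, 12), (12, 5), (12, 14), (13, 4), (13, 15), (14, 3), (14, 16), (16, 5), (16, 14), (18, 8), (18, 11)}; affine count = 27; |E(F_19)| = 28.

Discriminant check: Δ ∝ 4a³ + 27b² = 4·16³ + 27·5² = 4·4096 + 27·25 ≡ 16 (mod 19). Nonzero ⇒ E is nonsingular.
For each x ∈ F_19, compute rhs = x³ + 16·x + 5 mod 19, then count y ∈ F_19 with y² ≡ rhs.
  x = 0: rhs = 5, matching y values: 9, 10 (2 points).
  x = 1: rhs = 3, matching y values: none (0 points).
  x = 2: rhs = 7, matching y values: 8, 11 (2 points).
  x = 3: rhs = 4, matching y values: 2, 17 (2 points).
  x = 4: rhs = 0, matching y values: 0 (1 points).
  x = 5: rhs = 1, matching y values: 1, 18 (2 points).
  x = 6: rhs = 13, matching y values: none (0 points).
  x = 7: rhs = 4, matching y values: 2, 17 (2 points).
  x = 8: rhs = 18, matching y values: none (0 points).
  x = 9: rhs = 4, matching y values: 2, 17 (2 points).
  x = 10: rhs = 6, matching y values: 5, 14 (2 points).
  x = 11: rhs = 11, matching y values: 7, 12 (2 points).
  x = 12: rhs = 6, matching y values: 5, 14 (2 points).
  x = 13: rhs = 16, matching y values: 4, 15 (2 points).
  x = 14: rhs = 9, matching y values: 3, 16 (2 points).
  x = 15: rhs = 10, matching y values: none (0 points).
  x = 16: rhs = 6, matching y values: 5, 14 (2 points).
  x = 17: rhs = 3, matching y values: none (0 points).
  x = 18: rhs = 7, matching y values: 8, 11 (2 points).
Total affine count: 27.
Full point count |E(F_19)| = 27 + 1 = 28.
Hasse bound: |28 − (19+1)| = |8| = 8 ≤ 2√19 ≈ 8.7178 ✓.


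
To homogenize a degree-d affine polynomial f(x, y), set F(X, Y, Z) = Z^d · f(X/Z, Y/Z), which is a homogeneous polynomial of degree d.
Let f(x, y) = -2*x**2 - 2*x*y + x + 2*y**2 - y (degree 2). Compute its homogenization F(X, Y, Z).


F(X, Y, Z) = -2*X**2 - 2*X*Y + X*Z + 2*Y**2 - Y*Z

deg(f) = 2.
Substitute x = X/Z, y = Y/Z into f, then multiply by Z^2.
  monomial -2·x^2·y^0 ↦ -2·X^2·Y^0·Z^0.
  monomial -2·x^1·y^1 ↦ -2·X^1·Y^1·Z^0.
  monomial 1·x^1·y^0 ↦ 1·X^1·Y^0·Z^1.
  monomial 2·x^0·y^2 ↦ 2·X^0·Y^2·Z^0.
  monomial -1·x^0·y^1 ↦ -1·X^0·Y^1·Z^1.
Collecting: F(X, Y, Z) = -2*X**2 - 2*X*Y + X*Z + 2*Y**2 - Y*Z.


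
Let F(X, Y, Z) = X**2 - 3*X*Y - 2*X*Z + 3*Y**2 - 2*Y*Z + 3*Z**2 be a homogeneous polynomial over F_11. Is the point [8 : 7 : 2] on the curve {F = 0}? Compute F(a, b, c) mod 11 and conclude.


F(8,7,2) ≡ 6 (mod 11); P is NOT on the curve.

Evaluate F(8, 7, 2) term-by-term (mod 11).
  X**2 ↦ 1·64·1·1 = 64
  -3*X*Y ↦ -3·8·7·1 = -168
  -2*X*Z ↦ -2·8·1·2 = -32
  3*Y**2 ↦ 3·1·49·1 = 147
  -2*Y*Z ↦ -2·1·7·2 = -28
  3*Z**2 ↦ 3·1·1·4 = 12
Sum: F(8, 7, 2) = (64) + (-168) + (-32) + (147) + (-28) + (12) = -5.
Reducing mod 11: -5 ≡ 6 (mod 11).
Since F(a, b, c) ≡ 6 ≠ 0 (mod 11), P does NOT lie on the curve.


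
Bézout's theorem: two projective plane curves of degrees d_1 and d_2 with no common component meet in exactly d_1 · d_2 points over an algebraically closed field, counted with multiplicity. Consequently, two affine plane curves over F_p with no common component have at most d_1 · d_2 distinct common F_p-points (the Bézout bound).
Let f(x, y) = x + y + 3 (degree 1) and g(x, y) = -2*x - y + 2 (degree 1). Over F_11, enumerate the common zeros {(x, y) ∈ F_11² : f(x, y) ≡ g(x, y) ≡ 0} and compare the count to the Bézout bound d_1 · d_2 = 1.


Common zeros: {(5, 3)}; count = 1; Bézout bound = 1.

deg(f) = 1, deg(g) = 1, so Bézout bound = 1.
Scan x ∈ F_11. For each x, list the y ∈ F_11 with f(x, y) ≡ 0 and those with g(x, y) ≡ 0 (mod 11); the common zeros in that column are the intersection.
  x = 0: f ≡ 0 at y ∈ {8}; g ≡ 0 at y ∈ {2}; common: ∅.
  x = 1: f ≡ 0 at y ∈ {7}; g ≡ 0 at y ∈ {0}; common: ∅.
  x = 2: f ≡ 0 at y ∈ {6}; g ≡ 0 at y ∈ {9}; common: ∅.
  x = 3: f ≡ 0 at y ∈ {5}; g ≡ 0 at y ∈ {7}; common: ∅.
  x = 4: f ≡ 0 at y ∈ {4}; g ≡ 0 at y ∈ {5}; common: ∅.
  x = 5: f ≡ 0 at y ∈ {3}; g ≡ 0 at y ∈ {3}; common: {3}.
  x = 6: f ≡ 0 at y ∈ {2}; g ≡ 0 at y ∈ {1}; common: ∅.
  x = 7: f ≡ 0 at y ∈ {1}; g ≡ 0 at y ∈ {10}; common: ∅.
  x = 8: f ≡ 0 at y ∈ {0}; g ≡ 0 at y ∈ {8}; common: ∅.
  x = 9: f ≡ 0 at y ∈ {10}; g ≡ 0 at y ∈ {6}; common: ∅.
  x = 10: f ≡ 0 at y ∈ {9}; g ≡ 0 at y ∈ {4}; common: ∅.
Collecting: common zeros = {(5, 3)}, so the count is 1.
Comparison with the Bézout bound: 1 ≤ 1 = deg(f)·deg(g), as expected for curves with no common component (the bound is attained).


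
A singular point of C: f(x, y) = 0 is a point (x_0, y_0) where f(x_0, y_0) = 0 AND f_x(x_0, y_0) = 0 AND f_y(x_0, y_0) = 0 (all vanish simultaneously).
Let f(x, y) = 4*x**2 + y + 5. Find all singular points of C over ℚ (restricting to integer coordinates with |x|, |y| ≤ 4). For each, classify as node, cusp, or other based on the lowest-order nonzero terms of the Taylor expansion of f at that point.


No singular points in the scanned grid; C is smooth there.

Compute partial derivatives:
  f_x = 8*x.
  f_y = 1.
f_y = 1 is a nonzero constant, so f_y never vanishes: no point (x, y) can satisfy f = f_x = f_y = 0. In particular no (x, y) ∈ {−4, ..., 4}² is singular; the curve is smooth.


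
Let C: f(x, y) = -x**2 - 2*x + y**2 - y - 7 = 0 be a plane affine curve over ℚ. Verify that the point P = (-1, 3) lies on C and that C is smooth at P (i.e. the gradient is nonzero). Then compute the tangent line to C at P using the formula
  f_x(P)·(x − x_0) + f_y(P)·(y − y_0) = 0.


Tangent line at P: 5*y - 15 = 0.

Step 1: f(-1, 3) = 0, so P lies on C.
Step 2: partial derivatives
  f_x(x, y) = -2*x - 2, f_y(x, y) = 2*y - 1.
  f_x(P) = 0, f_y(P) = 5 (gradient nonzero, so P is smooth).
Step 3: tangent line at P: 0·(x − -1) + 5·(y − 3) = 0.
Expanding: 5*y - 15 = 0.


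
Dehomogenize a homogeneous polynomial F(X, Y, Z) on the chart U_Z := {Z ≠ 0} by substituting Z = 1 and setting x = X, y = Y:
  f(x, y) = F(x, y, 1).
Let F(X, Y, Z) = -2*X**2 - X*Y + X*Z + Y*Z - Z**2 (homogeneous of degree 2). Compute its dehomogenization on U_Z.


f(x, y) = -2*x**2 - x*y + x + y - 1

On U_Z we set Z = 1. Each monomial c·X^i·Y^j·Z^k in F becomes c·x^i·y^j·1^k = c·x^i·y^j.
Substituting Z = 1: F(X, Y, 1) = -2*x**2 - x*y + x + y - 1.
Note: deg(f) ≤ deg(F) = 2; strict inequality happens when F is divisible by Z (lost terms).


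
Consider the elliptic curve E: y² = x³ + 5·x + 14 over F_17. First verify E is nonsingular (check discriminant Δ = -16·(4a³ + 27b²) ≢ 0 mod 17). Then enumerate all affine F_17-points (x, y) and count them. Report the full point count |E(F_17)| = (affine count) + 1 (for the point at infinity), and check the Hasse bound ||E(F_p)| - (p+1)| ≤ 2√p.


Affine points = {(2, 7), (2, 10), (4, 8), (4, 9), (7, 1), (7, 16), (12, 0), (13, 7), (13, 10), (15, 8), (15, 9), (16, 5), (16, 12)}; affine count = 13; |E(F_17)| = 14.

Discriminant check: Δ ∝ 4a³ + 27b² = 4·5³ + 27·14² = 4·125 + 27·196 ≡ 12 (mod 17). Nonzero ⇒ E is nonsingular.
For each x ∈ F_17, compute rhs = x³ + 5·x + 14 mod 17, then count y ∈ F_17 with y² ≡ rhs.
  x = 0: rhs = 14, matching y values: none (0 points).
  x = 1: rhs = 3, matching y values: none (0 points).
  x = 2: rhs = 15, matching y values: 7, 10 (2 points).
  x = 3: rhs = 5, matching y values: none (0 points).
  x = 4: rhs = 13, matching y values: 8, 9 (2 points).
  x = 5: rhs = 11, matching y values: none (0 points).
  x = 6: rhs = 5, matching y values: none (0 points).
  x = 7: rhs = 1, matching y values: 1, 16 (2 points).
  x = 8: rhs = 5, matching y values: none (0 points).
  x = 9: rhs = 6, matching y values: none (0 points).
  x = 10: rhs = 10, matching y values: none (0 points).
  x = 11: rhs = 6, matching y values: none (0 points).
  x = 12: rhs = 0, matching y values: 0 (1 points).
  x = 13: rhs = 15, matching y values: 7, 10 (2 points).
  x = 14: rhs = 6, matching y values: none (0 points).
  x = 15: rhs = 13, matching y values: 8, 9 (2 points).
  x = 16: rhs = 8, matching y values: 5, 12 (2 points).
Total affine count: 13.
Full point count |E(F_17)| = 13 + 1 = 14.
Hasse bound: |14 − (17+1)| = |-4| = 4 ≤ 2√17 ≈ 8.2462 ✓.


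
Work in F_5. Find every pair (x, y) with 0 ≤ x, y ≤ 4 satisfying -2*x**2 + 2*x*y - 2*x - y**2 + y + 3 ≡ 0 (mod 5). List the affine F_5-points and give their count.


Affine F_5-points: {(1, 4), (2, 1), (2, 4), (3, 1)}; count = 4.

For each of the 25 pairs (x, y) ∈ F_5², evaluate f(x, y) mod 5. Record the zeros.
  x = 0: [0↦3, 1↦3, 2↦1, 3↦2, 4↦1]  zeros at y ∈ ∅
  x = 1: [0↦4, 1↦1, 2↦1, 3↦4, 4↦0]  zeros at y ∈ {4}
  x = 2: [0↦1, 1↦0, 2↦2, 3↦2, 4↦0]  zeros at y ∈ {1, 4}
  x = 3: [0↦4, 1↦0, 2↦4, 3↦1, 4↦1]  zeros at y ∈ {1}
  x = 4: [0↦3, 1↦1, 2↦2, 3↦1, 4↦3]  zeros at y ∈ ∅
Collecting zeros: affine points = {(1, 4), (2, 1), (2, 4), (3, 1)}.
Total count |C(F_5)_aff| = 4.


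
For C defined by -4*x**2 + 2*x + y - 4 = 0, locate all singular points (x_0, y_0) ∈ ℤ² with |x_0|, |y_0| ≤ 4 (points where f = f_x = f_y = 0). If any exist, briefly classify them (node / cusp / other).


No singular points in the scanned grid; C is smooth there.

Compute partial derivatives:
  f_x = 2 - 8*x.
  f_y = 1.
f_y = 1 is a nonzero constant, so f_y never vanishes: no point (x, y) can satisfy f = f_x = f_y = 0. In particular no (x, y) ∈ {−4, ..., 4}² is singular; the curve is smooth.


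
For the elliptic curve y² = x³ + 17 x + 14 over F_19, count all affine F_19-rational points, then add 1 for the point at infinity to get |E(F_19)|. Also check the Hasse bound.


Affine points = {(3, 4), (3, 15), (6, 3), (6, 16), (7, 1), (7, 18), (8, 4), (8, 15), (10, 5), (10, 14), (13, 0)}; affine count = 11; |E(F_19)| = 12.

Discriminant check: Δ ∝ 4a³ + 27b² = 4·17³ + 27·14² = 4·4913 + 27·196 ≡ 16 (mod 19). Nonzero ⇒ E is nonsingular.
For each x ∈ F_19, compute rhs = x³ + 17·x + 14 mod 19, then count y ∈ F_19 with y² ≡ rhs.
  x = 0: rhs = 14, matching y values: none (0 points).
  x = 1: rhs = 13, matching y values: none (0 points).
  x = 2: rhs = 18, matching y values: none (0 points).
  x = 3: rhs = 16, matching y values: 4, 15 (2 points).
  x = 4: rhs = 13, matching y values: none (0 points).
  x = 5: rhs = 15, matching y values: none (0 points).
  x = 6: rhs = 9, matching y values: 3, 16 (2 points).
  x = 7: rhs = 1, matching y values: 1, 18 (2 points).
  x = 8: rhs = 16, matching y values: 4, 15 (2 points).
  x = 9: rhs = 3, matching y values: none (0 points).
  x = 10: rhs = 6, matching y values: 5, 14 (2 points).
  x = 11: rhs = 12, matching y values: none (0 points).
  x = 12: rhs = 8, matching y values: none (0 points).
  x = 13: rhs = 0, matching y values: 0 (1 points).
  x = 14: rhs = 13, matching y values: none (0 points).
  x = 15: rhs = 15, matching y values: none (0 points).
  x = 16: rhs = 12, matching y values: none (0 points).
  x = 17: rhs = 10, matching y values: none (0 points).
  x = 18: rhs = 15, matching y values: none (0 points).
Total affine count: 11.
Full point count |E(F_19)| = 11 + 1 = 12.
Hasse bound: |12 − (19+1)| = |-8| = 8 ≤ 2√19 ≈ 8.7178 ✓.


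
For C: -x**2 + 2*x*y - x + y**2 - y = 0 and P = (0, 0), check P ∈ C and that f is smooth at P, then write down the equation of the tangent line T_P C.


Tangent line at P: -x - y = 0.

Step 1: f(0, 0) = 0, so P lies on C.
Step 2: partial derivatives
  f_x(x, y) = -2*x + 2*y - 1, f_y(x, y) = 2*x + 2*y - 1.
  f_x(P) = -1, f_y(P) = -1 (gradient nonzero, so P is smooth).
Step 3: tangent line at P: -1·(x − 0) + -1·(y − 0) = 0.
Expanding: -x - y = 0.


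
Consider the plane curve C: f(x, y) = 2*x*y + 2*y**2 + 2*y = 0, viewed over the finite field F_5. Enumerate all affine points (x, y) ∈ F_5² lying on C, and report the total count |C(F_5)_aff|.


Affine F_5-points: {(0, 0), (0, 4), (1, 0), (1, 3), (2, 0), (2, 2), (3, 0), (3, 1), (4, 0)}; count = 9.

For each of the 25 pairs (x, y) ∈ F_5², evaluate f(x, y) mod 5. Record the zeros.
  x = 0: [0↦0, 1↦4, 2↦2, 3↦4, 4↦0]  zeros at y ∈ {0, 4}
  x = 1: [0↦0, 1↦1, 2↦1, 3↦0, 4↦3]  zeros at y ∈ {0, 3}
  x = 2: [0↦0, 1↦3, 2↦0, 3↦1, 4↦1]  zeros at y ∈ {0, 2}
  x = 3: [0↦0, 1↦0, 2↦4, 3↦2, 4↦4]  zeros at y ∈ {0, 1}
  x = 4: [0↦0, 1↦2, 2↦3, 3↦3, 4↦2]  zeros at y ∈ {0}
Collecting zeros: affine points = {(0, 0), (0, 4), (1, 0), (1, 3), (2, 0), (2, 2), (3, 0), (3, 1), (4, 0)}.
Total count |C(F_5)_aff| = 9.


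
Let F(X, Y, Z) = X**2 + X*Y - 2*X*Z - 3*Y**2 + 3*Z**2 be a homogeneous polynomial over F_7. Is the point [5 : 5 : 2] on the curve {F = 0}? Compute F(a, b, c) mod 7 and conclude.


F(5,5,2) ≡ 2 (mod 7); P is NOT on the curve.

Evaluate F(5, 5, 2) term-by-term (mod 7).
  X**2 ↦ 1·25·1·1 = 25
  X*Y ↦ 1·5·5·1 = 25
  -2*X*Z ↦ -2·5·1·2 = -20
  -3*Y**2 ↦ -3·1·25·1 = -75
  3*Z**2 ↦ 3·1·1·4 = 12
Sum: F(5, 5, 2) = (25) + (25) + (-20) + (-75) + (12) = -33.
Reducing mod 7: -33 ≡ 2 (mod 7).
Since F(a, b, c) ≡ 2 ≠ 0 (mod 7), P does NOT lie on the curve.


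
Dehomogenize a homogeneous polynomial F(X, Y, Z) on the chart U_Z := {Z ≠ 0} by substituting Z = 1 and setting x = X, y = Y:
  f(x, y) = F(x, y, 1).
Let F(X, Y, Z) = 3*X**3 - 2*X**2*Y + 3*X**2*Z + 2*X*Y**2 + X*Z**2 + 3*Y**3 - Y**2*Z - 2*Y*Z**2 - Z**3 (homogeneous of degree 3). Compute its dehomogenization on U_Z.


f(x, y) = 3*x**3 - 2*x**2*y + 3*x**2 + 2*x*y**2 + x + 3*y**3 - y**2 - 2*y - 1

On U_Z we set Z = 1. Each monomial c·X^i·Y^j·Z^k in F becomes c·x^i·y^j·1^k = c·x^i·y^j.
Substituting Z = 1: F(X, Y, 1) = 3*x**3 - 2*x**2*y + 3*x**2 + 2*x*y**2 + x + 3*y**3 - y**2 - 2*y - 1.
Note: deg(f) ≤ deg(F) = 3; strict inequality happens when F is divisible by Z (lost terms).


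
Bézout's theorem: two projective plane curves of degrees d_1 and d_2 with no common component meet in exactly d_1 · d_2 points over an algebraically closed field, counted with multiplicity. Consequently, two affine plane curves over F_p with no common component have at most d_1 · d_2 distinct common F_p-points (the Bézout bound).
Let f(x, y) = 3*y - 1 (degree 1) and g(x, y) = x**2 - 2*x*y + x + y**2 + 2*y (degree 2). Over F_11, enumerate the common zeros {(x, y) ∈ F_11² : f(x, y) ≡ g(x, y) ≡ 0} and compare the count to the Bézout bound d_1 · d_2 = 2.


Common zeros: ∅; count = 0; Bézout bound = 2.

deg(f) = 1, deg(g) = 2, so Bézout bound = 2.
Scan x ∈ F_11. For each x, list the y ∈ F_11 with f(x, y) ≡ 0 and those with g(x, y) ≡ 0 (mod 11); the common zeros in that column are the intersection.
  x = 0: f ≡ 0 at y ∈ {4}; g ≡ 0 at y ∈ {0, 9}; common: ∅.
  x = 1: f ≡ 0 at y ∈ {4}; g ≡ 0 at y ∈ {3, 8}; common: ∅.
  x = 2: f ≡ 0 at y ∈ {4}; g ≡ 0 at y ∈ ∅; common: ∅.
  x = 3: f ≡ 0 at y ∈ {4}; g ≡ 0 at y ∈ {7, 8}; common: ∅.
  x = 4: f ≡ 0 at y ∈ {4}; g ≡ 0 at y ∈ {3}; common: ∅.
  x = 5: f ≡ 0 at y ∈ {4}; g ≡ 0 at y ∈ ∅; common: ∅.
  x = 6: f ≡ 0 at y ∈ {4}; g ≡ 0 at y ∈ {1, 9}; common: ∅.
  x = 7: f ≡ 0 at y ∈ {4}; g ≡ 0 at y ∈ ∅; common: ∅.
  x = 8: f ≡ 0 at y ∈ {4}; g ≡ 0 at y ∈ ∅; common: ∅.
  x = 9: f ≡ 0 at y ∈ {4}; g ≡ 0 at y ∈ ∅; common: ∅.
  x = 10: f ≡ 0 at y ∈ {4}; g ≡ 0 at y ∈ {0, 7}; common: ∅.
Collecting: common zeros = ∅, so the count is 0.
Comparison with the Bézout bound: 0 ≤ 2 = deg(f)·deg(g), as expected for curves with no common component (the affine F_11-count falls short of the bound because intersections may lie at infinity, over extension fields, or carry multiplicity).


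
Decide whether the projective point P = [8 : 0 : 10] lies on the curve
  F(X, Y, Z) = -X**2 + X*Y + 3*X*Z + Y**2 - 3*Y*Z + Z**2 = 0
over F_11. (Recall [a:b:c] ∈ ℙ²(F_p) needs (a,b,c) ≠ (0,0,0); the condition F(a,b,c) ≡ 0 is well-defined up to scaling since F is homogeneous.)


F(8,0,10) ≡ 1 (mod 11); P is NOT on the curve.

Evaluate F(8, 0, 10) term-by-term (mod 11).
  -X**2 ↦ -1·64·1·1 = -64
  X*Y ↦ 1·8·0·1 = 0
  3*X*Z ↦ 3·8·1·10 = 240
  Y**2 ↦ 1·1·0·1 = 0
  -3*Y*Z ↦ -3·1·0·10 = 0
  Z**2 ↦ 1·1·1·100 = 100
Sum: F(8, 0, 10) = (-64) + (0) + (240) + (0) + (0) + (100) = 276.
Reducing mod 11: 276 ≡ 1 (mod 11).
Since F(a, b, c) ≡ 1 ≠ 0 (mod 11), P does NOT lie on the curve.


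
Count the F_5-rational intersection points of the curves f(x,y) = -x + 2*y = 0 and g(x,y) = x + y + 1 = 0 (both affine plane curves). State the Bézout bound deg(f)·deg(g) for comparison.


Common zeros: {(1, 3)}; count = 1; Bézout bound = 1.

deg(f) = 1, deg(g) = 1, so Bézout bound = 1.
Scan x ∈ F_5. For each x, list the y ∈ F_5 with f(x, y) ≡ 0 and those with g(x, y) ≡ 0 (mod 5); the common zeros in that column are the intersection.
  x = 0: f ≡ 0 at y ∈ {0}; g ≡ 0 at y ∈ {4}; common: ∅.
  x = 1: f ≡ 0 at y ∈ {3}; g ≡ 0 at y ∈ {3}; common: {3}.
  x = 2: f ≡ 0 at y ∈ {1}; g ≡ 0 at y ∈ {2}; common: ∅.
  x = 3: f ≡ 0 at y ∈ {4}; g ≡ 0 at y ∈ {1}; common: ∅.
  x = 4: f ≡ 0 at y ∈ {2}; g ≡ 0 at y ∈ {0}; common: ∅.
Collecting: common zeros = {(1, 3)}, so the count is 1.
Comparison with the Bézout bound: 1 ≤ 1 = deg(f)·deg(g), as expected for curves with no common component (the bound is attained).


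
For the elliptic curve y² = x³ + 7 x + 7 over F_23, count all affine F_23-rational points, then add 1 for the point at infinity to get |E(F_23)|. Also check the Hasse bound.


Affine points = {(2, 11), (2, 12), (3, 3), (3, 20), (5, 11), (5, 12), (6, 9), (6, 14), (7, 10), (7, 13), (8, 0), (11, 9), (11, 14), (12, 5), (12, 18), (13, 8), (13, 15), (16, 11), (16, 12), (17, 5), (17, 18), (18, 10), (18, 13), (21, 10), (21, 13)}; affine count = 25; |E(F_23)| = 26.

Discriminant check: Δ ∝ 4a³ + 27b² = 4·7³ + 27·7² = 4·343 + 27·49 ≡ 4 (mod 23). Nonzero ⇒ E is nonsingular.
For each x ∈ F_23, compute rhs = x³ + 7·x + 7 mod 23, then count y ∈ F_23 with y² ≡ rhs.
  x = 0: rhs = 7, matching y values: none (0 points).
  x = 1: rhs = 15, matching y values: none (0 points).
  x = 2: rhs = 6, matching y values: 11, 12 (2 points).
  x = 3: rhs = 9, matching y values: 3, 20 (2 points).
  x = 4: rhs = 7, matching y values: none (0 points).
  x = 5: rhs = 6, matching y values: 11, 12 (2 points).
  x = 6: rhs = 12, matching y values: 9, 14 (2 points).
  x = 7: rhs = 8, matching y values: 10, 13 (2 points).
  x = 8: rhs = 0, matching y values: 0 (1 points).
  x = 9: rhs = 17, matching y values: none (0 points).
  x = 10: rhs = 19, matching y values: none (0 points).
  x = 11: rhs = 12, matching y values: 9, 14 (2 points).
  x = 12: rhs = 2, matching y values: 5, 18 (2 points).
  x = 13: rhs = 18, matching y values: 8, 15 (2 points).
  x = 14: rhs = 20, matching y values: none (0 points).
  x = 15: rhs = 14, matching y values: none (0 points).
  x = 16: rhs = 6, matching y values: 11, 12 (2 points).
  x = 17: rhs = 2, matching y values: 5, 18 (2 points).
  x = 18: rhs = 8, matching y values: 10, 13 (2 points).
  x = 19: rhs = 7, matching y values: none (0 points).
  x = 20: rhs = 5, matching y values: none (0 points).
  x = 21: rhs = 8, matching y values: 10, 13 (2 points).
  x = 22: rhs = 22, matching y values: none (0 points).
Total affine count: 25.
Full point count |E(F_23)| = 25 + 1 = 26.
Hasse bound: |26 − (23+1)| = |2| = 2 ≤ 2√23 ≈ 9.5917 ✓.


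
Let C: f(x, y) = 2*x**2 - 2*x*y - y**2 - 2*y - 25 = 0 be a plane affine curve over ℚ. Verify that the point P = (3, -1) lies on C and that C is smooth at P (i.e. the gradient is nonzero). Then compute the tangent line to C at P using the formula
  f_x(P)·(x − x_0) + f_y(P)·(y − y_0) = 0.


Tangent line at P: 14*x - 6*y - 48 = 0.

Step 1: f(3, -1) = 0, so P lies on C.
Step 2: partial derivatives
  f_x(x, y) = 4*x - 2*y, f_y(x, y) = -2*x - 2*y - 2.
  f_x(P) = 14, f_y(P) = -6 (gradient nonzero, so P is smooth).
Step 3: tangent line at P: 14·(x − 3) + -6·(y − -1) = 0.
Expanding: 14*x - 6*y - 48 = 0.


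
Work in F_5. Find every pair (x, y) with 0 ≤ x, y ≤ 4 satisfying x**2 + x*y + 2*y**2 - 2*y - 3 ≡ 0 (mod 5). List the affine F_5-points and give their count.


Affine F_5-points: {(4, 2)}; count = 1.

For each of the 25 pairs (x, y) ∈ F_5², evaluate f(x, y) mod 5. Record the zeros.
  x = 0: [0↦2, 1↦2, 2↦1, 3↦4, 4↦1]  zeros at y ∈ ∅
  x = 1: [0↦3, 1↦4, 2↦4, 3↦3, 4↦1]  zeros at y ∈ ∅
  x = 2: [0↦1, 1↦3, 2↦4, 3↦4, 4↦3]  zeros at y ∈ ∅
  x = 3: [0↦1, 1↦4, 2↦1, 3↦2, 4↦2]  zeros at y ∈ ∅
  x = 4: [0↦3, 1↦2, 2↦0, 3↦2, 4↦3]  zeros at y ∈ {2}
Collecting zeros: affine points = {(4, 2)}.
Total count |C(F_5)_aff| = 1.


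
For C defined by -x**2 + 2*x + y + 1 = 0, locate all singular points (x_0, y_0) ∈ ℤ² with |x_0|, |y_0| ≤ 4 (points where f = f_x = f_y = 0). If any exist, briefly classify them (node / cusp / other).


No singular points in the scanned grid; C is smooth there.

Compute partial derivatives:
  f_x = 2 - 2*x.
  f_y = 1.
f_y = 1 is a nonzero constant, so f_y never vanishes: no point (x, y) can satisfy f = f_x = f_y = 0. In particular no (x, y) ∈ {−4, ..., 4}² is singular; the curve is smooth.
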